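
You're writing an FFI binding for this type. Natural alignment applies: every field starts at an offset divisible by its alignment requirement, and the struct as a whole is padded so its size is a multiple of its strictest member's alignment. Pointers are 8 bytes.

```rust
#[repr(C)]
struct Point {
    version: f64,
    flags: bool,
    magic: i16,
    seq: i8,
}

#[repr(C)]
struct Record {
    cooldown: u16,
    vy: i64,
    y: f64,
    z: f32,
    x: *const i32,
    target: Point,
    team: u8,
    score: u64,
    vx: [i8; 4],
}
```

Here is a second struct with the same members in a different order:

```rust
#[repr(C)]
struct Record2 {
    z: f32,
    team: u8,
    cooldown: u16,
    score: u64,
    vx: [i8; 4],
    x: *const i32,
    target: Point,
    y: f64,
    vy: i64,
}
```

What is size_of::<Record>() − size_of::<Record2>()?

Point: @0: version [8B, align 8] → 8; @8: flags [1B, align 1] → 9; +1 pad (align 2); @10: magic [2B, align 2] → 12; @12: seq [1B, align 1] → 13; +3 tail pad (align 8); size 16, align 8
@0: cooldown [2B, align 2] → 2
+6 pad (align 8)
@8: vy [8B, align 8] → 16
@16: y [8B, align 8] → 24
@24: z [4B, align 4] → 28
+4 pad (align 8)
@32: x [8B, align 8] → 40
@40: target [16B, align 8] → 56
@56: team [1B, align 1] → 57
+7 pad (align 8)
@64: score [8B, align 8] → 72
@72: vx [4B, align 1] → 76
+4 tail pad (align 8)
size 80, align 8
— Record2 —
@0: z [4B, align 4] → 4
@4: team [1B, align 1] → 5
+1 pad (align 2)
@6: cooldown [2B, align 2] → 8
@8: score [8B, align 8] → 16
@16: vx [4B, align 1] → 20
+4 pad (align 8)
@24: x [8B, align 8] → 32
@32: target [16B, align 8] → 48
@48: y [8B, align 8] → 56
@56: vy [8B, align 8] → 64
size 64, align 8
80 − 64 = 16

16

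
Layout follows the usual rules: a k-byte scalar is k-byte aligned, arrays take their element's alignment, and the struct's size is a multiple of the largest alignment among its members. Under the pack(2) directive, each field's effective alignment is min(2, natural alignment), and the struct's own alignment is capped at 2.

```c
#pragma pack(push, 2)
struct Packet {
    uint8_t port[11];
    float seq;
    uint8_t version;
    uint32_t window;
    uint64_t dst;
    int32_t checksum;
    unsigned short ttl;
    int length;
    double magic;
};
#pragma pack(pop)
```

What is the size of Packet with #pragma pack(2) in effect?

@0: port [11B, align 1] → 11
+1 pad (align 2)
@12: seq [4B, align 2] → 16
@16: version [1B, align 1] → 17
+1 pad (align 2)
@18: window [4B, align 2] → 22
@22: dst [8B, align 2] → 30
@30: checksum [4B, align 2] → 34
@34: ttl [2B, align 2] → 36
@36: length [4B, align 2] → 40
@40: magic [8B, align 2] → 48
size 48, align 2

48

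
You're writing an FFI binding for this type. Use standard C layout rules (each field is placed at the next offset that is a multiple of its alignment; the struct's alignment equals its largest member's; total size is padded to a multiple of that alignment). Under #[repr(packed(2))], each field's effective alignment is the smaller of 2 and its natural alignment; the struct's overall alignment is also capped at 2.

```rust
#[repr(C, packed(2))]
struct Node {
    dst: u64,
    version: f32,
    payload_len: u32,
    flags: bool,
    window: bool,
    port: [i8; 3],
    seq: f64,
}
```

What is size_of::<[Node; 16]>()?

480

dst at 0 (size 8, align 2) → ends 8
version at 8 (size 4, align 2) → ends 12
payload_len at 12 (size 4, align 2) → ends 16
flags at 16 (size 1, align 1) → ends 17
window at 17 (size 1, align 1) → ends 18
port at 18 (size 3, align 1) → ends 21
pad 1 to align 2 for seq
seq at 22 (size 8, align 2) → ends 30
total 30 bytes, alignment 2
array of 16: 16 × 30 = 480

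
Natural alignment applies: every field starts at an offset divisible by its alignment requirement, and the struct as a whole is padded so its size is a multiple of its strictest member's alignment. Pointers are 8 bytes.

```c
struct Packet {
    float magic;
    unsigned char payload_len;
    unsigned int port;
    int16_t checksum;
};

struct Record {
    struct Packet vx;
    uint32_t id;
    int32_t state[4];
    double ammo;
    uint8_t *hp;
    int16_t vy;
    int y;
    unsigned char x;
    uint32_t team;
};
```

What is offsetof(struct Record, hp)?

Packet: @0: magic [4B, align 4] → 4; @4: payload_len [1B, align 1] → 5; +3 pad (align 4); @8: port [4B, align 4] → 12; @12: checksum [2B, align 2] → 14; +2 tail pad (align 4); size 16, align 4
@0: vx [16B, align 4] → 16
@16: id [4B, align 4] → 20
@20: state [16B, align 4] → 36
+4 pad (align 8)
@40: ammo [8B, align 8] → 48
@48: hp [8B, align 8] → 56

48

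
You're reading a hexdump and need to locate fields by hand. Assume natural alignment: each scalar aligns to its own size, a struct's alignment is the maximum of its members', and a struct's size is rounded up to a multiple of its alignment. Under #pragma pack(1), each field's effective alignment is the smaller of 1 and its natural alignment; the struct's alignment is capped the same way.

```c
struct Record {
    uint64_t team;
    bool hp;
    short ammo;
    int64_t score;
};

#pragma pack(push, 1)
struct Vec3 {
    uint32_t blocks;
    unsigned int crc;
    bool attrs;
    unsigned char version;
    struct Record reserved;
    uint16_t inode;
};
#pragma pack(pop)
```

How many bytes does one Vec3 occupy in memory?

Record: team at 0 (size 8, align 8) → ends 8; hp at 8 (size 1, align 1) → ends 9; pad 1 to align 2 for ammo; ammo at 10 (size 2, align 2) → ends 12; pad 4 to align 8 for score; score at 16 (size 8, align 8) → ends 24; total 24 bytes, alignment 8
blocks at 0 (size 4, align 1) → ends 4
crc at 4 (size 4, align 1) → ends 8
attrs at 8 (size 1, align 1) → ends 9
version at 9 (size 1, align 1) → ends 10
reserved at 10 (size 24, align 1) → ends 34
inode at 34 (size 2, align 1) → ends 36
total 36 bytes, alignment 1

36 bytes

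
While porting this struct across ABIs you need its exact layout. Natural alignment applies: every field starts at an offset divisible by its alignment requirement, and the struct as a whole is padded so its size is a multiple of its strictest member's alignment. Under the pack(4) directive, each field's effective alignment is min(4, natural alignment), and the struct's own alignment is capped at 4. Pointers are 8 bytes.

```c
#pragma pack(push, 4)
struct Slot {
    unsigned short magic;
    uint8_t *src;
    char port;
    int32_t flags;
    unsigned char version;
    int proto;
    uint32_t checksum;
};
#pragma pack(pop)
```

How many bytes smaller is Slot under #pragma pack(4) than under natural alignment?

natural layout:
  0..2  magic  (2B, 2-aligned)
  2..8  -- padding (6B)
  8..16  src  (8B, 8-aligned)
  16..17  port  (1B, 1-aligned)
  17..20  -- padding (3B)
  20..24  flags  (4B, 4-aligned)
  24..25  version  (1B, 1-aligned)
  25..28  -- padding (3B)
  28..32  proto  (4B, 4-aligned)
  32..36  checksum  (4B, 4-aligned)
  36..40  -- tail padding (4B)
  sizeof = 40, alignof = 8
packed(4) layout:
  0..2  magic  (2B, 2-aligned)
  2..4  -- padding (2B)
  4..12  src  (8B, 4-aligned)
  12..13  port  (1B, 1-aligned)
  13..16  -- padding (3B)
  16..20  flags  (4B, 4-aligned)
  20..21  version  (1B, 1-aligned)
  21..24  -- padding (3B)
  24..28  proto  (4B, 4-aligned)
  28..32  checksum  (4B, 4-aligned)
  sizeof = 32, alignof = 4
40 − 32 = 8

8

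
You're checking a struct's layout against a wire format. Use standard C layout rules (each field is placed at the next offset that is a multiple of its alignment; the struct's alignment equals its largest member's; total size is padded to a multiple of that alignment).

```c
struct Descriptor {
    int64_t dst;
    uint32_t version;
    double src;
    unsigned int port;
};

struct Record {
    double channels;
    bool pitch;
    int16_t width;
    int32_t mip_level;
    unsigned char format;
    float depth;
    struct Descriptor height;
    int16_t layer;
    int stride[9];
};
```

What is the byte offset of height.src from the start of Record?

40

Descriptor: 0..8  dst  (8B, 8-aligned); 8..12  version  (4B, 4-aligned); 12..16  -- padding (4B); 16..24  src  (8B, 8-aligned); 24..28  port  (4B, 4-aligned); 28..32  -- tail padding (4B); sizeof = 32, alignof = 8
0..8  channels  (8B, 8-aligned)
8..9  pitch  (1B, 1-aligned)
9..10  -- padding (1B)
10..12  width  (2B, 2-aligned)
12..16  mip_level  (4B, 4-aligned)
16..17  format  (1B, 1-aligned)
17..20  -- padding (3B)
20..24  depth  (4B, 4-aligned)
24..56  height  (32B, 8-aligned)
within Descriptor: src at 16
24 + 16 = 40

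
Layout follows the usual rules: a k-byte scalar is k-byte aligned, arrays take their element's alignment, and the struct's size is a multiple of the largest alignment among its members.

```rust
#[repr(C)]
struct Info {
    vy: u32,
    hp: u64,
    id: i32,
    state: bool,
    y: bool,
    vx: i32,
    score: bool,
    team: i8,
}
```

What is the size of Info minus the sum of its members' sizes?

8

0..4  vy  (4B, 4-aligned)
4..8  -- padding (4B)
8..16  hp  (8B, 8-aligned)
16..20  id  (4B, 4-aligned)
20..21  state  (1B, 1-aligned)
21..22  y  (1B, 1-aligned)
22..24  -- padding (2B)
24..28  vx  (4B, 4-aligned)
28..29  score  (1B, 1-aligned)
29..30  team  (1B, 1-aligned)
30..32  -- tail padding (2B)
sizeof = 32, alignof = 8
data bytes 24, size 32 → padding 8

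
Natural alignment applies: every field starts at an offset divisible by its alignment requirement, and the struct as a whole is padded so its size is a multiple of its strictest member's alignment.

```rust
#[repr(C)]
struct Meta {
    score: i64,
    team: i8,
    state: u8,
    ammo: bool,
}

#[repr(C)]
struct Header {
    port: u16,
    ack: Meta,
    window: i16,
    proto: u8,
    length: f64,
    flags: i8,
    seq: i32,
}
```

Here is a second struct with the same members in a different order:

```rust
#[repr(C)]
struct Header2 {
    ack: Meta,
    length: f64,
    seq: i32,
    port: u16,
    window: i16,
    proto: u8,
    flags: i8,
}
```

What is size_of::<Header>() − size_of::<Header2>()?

Meta: 0..8  score  (8B, 8-aligned); 8..9  team  (1B, 1-aligned); 9..10  state  (1B, 1-aligned); 10..11  ammo  (1B, 1-aligned); 11..16  -- tail padding (5B); sizeof = 16, alignof = 8
0..2  port  (2B, 2-aligned)
2..8  -- padding (6B)
8..24  ack  (16B, 8-aligned)
24..26  window  (2B, 2-aligned)
26..27  proto  (1B, 1-aligned)
27..32  -- padding (5B)
32..40  length  (8B, 8-aligned)
40..41  flags  (1B, 1-aligned)
41..44  -- padding (3B)
44..48  seq  (4B, 4-aligned)
sizeof = 48, alignof = 8
— Header2 —
0..16  ack  (16B, 8-aligned)
16..24  length  (8B, 8-aligned)
24..28  seq  (4B, 4-aligned)
28..30  port  (2B, 2-aligned)
30..32  window  (2B, 2-aligned)
32..33  proto  (1B, 1-aligned)
33..34  flags  (1B, 1-aligned)
34..40  -- tail padding (6B)
sizeof = 40, alignof = 8
48 − 40 = 8

8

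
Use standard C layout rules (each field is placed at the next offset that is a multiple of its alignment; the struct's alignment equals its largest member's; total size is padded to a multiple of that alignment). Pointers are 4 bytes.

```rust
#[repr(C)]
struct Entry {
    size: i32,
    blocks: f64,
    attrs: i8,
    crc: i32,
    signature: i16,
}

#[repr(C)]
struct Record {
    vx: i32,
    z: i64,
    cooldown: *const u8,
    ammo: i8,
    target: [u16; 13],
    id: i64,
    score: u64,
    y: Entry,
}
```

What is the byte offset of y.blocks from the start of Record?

72

Entry: @0: size [4B, align 4] → 4; +4 pad (align 8); @8: blocks [8B, align 8] → 16; @16: attrs [1B, align 1] → 17; +3 pad (align 4); @20: crc [4B, align 4] → 24; @24: signature [2B, align 2] → 26; +6 tail pad (align 8); size 32, align 8
@0: vx [4B, align 4] → 4
+4 pad (align 8)
@8: z [8B, align 8] → 16
@16: cooldown [4B, align 4] → 20
@20: ammo [1B, align 1] → 21
+1 pad (align 2)
@22: target [26B, align 2] → 48
@48: id [8B, align 8] → 56
@56: score [8B, align 8] → 64
@64: y [32B, align 8] → 96
within Entry: blocks at 8
64 + 8 = 72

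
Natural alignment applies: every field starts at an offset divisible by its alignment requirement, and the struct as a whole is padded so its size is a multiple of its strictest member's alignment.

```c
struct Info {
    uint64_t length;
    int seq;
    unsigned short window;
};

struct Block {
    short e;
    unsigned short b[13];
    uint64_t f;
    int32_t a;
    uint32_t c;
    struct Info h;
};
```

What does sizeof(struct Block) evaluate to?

64

Info: @0: length [8B, align 8] → 8; @8: seq [4B, align 4] → 12; @12: window [2B, align 2] → 14; +2 tail pad (align 8); size 16, align 8
@0: e [2B, align 2] → 2
@2: b [26B, align 2] → 28
+4 pad (align 8)
@32: f [8B, align 8] → 40
@40: a [4B, align 4] → 44
@44: c [4B, align 4] → 48
@48: h [16B, align 8] → 64
size 64, align 8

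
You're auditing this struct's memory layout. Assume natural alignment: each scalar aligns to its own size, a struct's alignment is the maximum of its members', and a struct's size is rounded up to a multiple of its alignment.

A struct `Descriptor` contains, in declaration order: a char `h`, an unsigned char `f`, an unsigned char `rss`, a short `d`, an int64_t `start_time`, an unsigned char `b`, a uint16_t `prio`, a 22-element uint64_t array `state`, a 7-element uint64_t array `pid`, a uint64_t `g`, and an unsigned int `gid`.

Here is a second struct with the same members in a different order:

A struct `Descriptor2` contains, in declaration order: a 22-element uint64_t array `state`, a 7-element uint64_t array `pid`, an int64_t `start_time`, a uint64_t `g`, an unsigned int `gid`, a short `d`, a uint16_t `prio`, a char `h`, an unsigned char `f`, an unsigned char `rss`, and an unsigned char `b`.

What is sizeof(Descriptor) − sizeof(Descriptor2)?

8

h at 0 (size 1, align 1) → ends 1
f at 1 (size 1, align 1) → ends 2
rss at 2 (size 1, align 1) → ends 3
pad 1 to align 2 for d
d at 4 (size 2, align 2) → ends 6
pad 2 to align 8 for start_time
start_time at 8 (size 8, align 8) → ends 16
b at 16 (size 1, align 1) → ends 17
pad 1 to align 2 for prio
prio at 18 (size 2, align 2) → ends 20
pad 4 to align 8 for state
state at 24 (size 176, align 8) → ends 200
pid at 200 (size 56, align 8) → ends 256
g at 256 (size 8, align 8) → ends 264
gid at 264 (size 4, align 4) → ends 268
tail pad 4 to reach multiple of 8
total 272 bytes, alignment 8
— Descriptor2 —
state at 0 (size 176, align 8) → ends 176
pid at 176 (size 56, align 8) → ends 232
start_time at 232 (size 8, align 8) → ends 240
g at 240 (size 8, align 8) → ends 248
gid at 248 (size 4, align 4) → ends 252
d at 252 (size 2, align 2) → ends 254
prio at 254 (size 2, align 2) → ends 256
h at 256 (size 1, align 1) → ends 257
f at 257 (size 1, align 1) → ends 258
rss at 258 (size 1, align 1) → ends 259
b at 259 (size 1, align 1) → ends 260
tail pad 4 to reach multiple of 8
total 264 bytes, alignment 8
272 − 264 = 8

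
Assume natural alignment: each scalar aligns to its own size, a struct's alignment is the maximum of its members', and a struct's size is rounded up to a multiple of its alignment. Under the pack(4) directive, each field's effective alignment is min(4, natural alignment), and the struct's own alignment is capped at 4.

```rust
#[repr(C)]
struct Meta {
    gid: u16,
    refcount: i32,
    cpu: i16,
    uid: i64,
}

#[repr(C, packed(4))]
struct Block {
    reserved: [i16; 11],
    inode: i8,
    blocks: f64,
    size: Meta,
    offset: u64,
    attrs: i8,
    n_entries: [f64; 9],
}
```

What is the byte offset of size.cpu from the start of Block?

40

Meta: @0: gid [2B, align 2] → 2; +2 pad (align 4); @4: refcount [4B, align 4] → 8; @8: cpu [2B, align 2] → 10; +6 pad (align 8); @16: uid [8B, align 8] → 24; size 24, align 8
@0: reserved [22B, align 2] → 22
@22: inode [1B, align 1] → 23
+1 pad (align 4)
@24: blocks [8B, align 4] → 32
@32: size [24B, align 4] → 56
within Meta: cpu at 8
32 + 8 = 40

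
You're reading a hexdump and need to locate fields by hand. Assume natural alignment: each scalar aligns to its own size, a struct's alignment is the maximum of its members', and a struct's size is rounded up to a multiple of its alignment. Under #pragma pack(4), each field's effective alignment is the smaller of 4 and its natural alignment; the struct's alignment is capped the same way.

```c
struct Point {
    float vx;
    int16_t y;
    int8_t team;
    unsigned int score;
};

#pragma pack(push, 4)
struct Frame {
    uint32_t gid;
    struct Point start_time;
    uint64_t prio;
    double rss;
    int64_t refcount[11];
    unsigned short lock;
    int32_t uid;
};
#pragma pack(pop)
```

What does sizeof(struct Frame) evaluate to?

Point: 0..4  vx  (4B, 4-aligned); 4..6  y  (2B, 2-aligned); 6..7  team  (1B, 1-aligned); 7..8  -- padding (1B); 8..12  score  (4B, 4-aligned); sizeof = 12, alignof = 4
0..4  gid  (4B, 4-aligned)
4..16  start_time  (12B, 4-aligned)
16..24  prio  (8B, 4-aligned)
24..32  rss  (8B, 4-aligned)
32..120  refcount  (88B, 4-aligned)
120..122  lock  (2B, 2-aligned)
122..124  -- padding (2B)
124..128  uid  (4B, 4-aligned)
sizeof = 128, alignof = 4

128 bytes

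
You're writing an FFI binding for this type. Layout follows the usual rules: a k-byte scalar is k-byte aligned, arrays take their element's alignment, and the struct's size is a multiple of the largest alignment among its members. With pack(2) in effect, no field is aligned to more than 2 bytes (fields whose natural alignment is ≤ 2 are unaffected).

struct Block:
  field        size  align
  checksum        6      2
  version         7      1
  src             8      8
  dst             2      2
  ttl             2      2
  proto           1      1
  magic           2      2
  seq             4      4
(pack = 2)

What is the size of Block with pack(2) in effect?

34

checksum at 0 (size 6, align 2) → ends 6
version at 6 (size 7, align 1) → ends 13
pad 1 to align 2 for src
src at 14 (size 8, align 2) → ends 22
dst at 22 (size 2, align 2) → ends 24
ttl at 24 (size 2, align 2) → ends 26
proto at 26 (size 1, align 1) → ends 27
pad 1 to align 2 for magic
magic at 28 (size 2, align 2) → ends 30
seq at 30 (size 4, align 2) → ends 34
total 34 bytes, alignment 2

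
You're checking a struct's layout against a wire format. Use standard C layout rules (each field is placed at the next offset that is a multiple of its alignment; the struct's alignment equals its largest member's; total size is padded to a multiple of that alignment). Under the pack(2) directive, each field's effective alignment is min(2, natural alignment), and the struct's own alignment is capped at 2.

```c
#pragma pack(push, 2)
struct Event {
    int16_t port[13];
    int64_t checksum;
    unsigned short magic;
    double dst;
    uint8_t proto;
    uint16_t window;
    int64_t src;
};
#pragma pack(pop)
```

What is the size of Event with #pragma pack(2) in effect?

56

@0: port [26B, align 2] → 26
@26: checksum [8B, align 2] → 34
@34: magic [2B, align 2] → 36
@36: dst [8B, align 2] → 44
@44: proto [1B, align 1] → 45
+1 pad (align 2)
@46: window [2B, align 2] → 48
@48: src [8B, align 2] → 56
size 56, align 2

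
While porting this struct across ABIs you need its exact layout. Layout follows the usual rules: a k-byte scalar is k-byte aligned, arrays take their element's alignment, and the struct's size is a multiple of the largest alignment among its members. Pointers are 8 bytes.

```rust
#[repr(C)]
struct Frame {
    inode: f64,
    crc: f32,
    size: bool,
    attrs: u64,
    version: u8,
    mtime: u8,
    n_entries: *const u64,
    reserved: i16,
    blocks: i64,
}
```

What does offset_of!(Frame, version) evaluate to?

24

0..8  inode  (8B, 8-aligned)
8..12  crc  (4B, 4-aligned)
12..13  size  (1B, 1-aligned)
13..16  -- padding (3B)
16..24  attrs  (8B, 8-aligned)
24..25  version  (1B, 1-aligned)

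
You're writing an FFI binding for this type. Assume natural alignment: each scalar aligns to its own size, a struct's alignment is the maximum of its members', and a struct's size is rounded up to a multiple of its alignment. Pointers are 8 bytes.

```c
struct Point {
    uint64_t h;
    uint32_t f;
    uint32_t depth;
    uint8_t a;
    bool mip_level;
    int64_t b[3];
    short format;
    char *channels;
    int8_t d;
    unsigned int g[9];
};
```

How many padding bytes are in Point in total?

@0: h [8B, align 8] → 8
@8: f [4B, align 4] → 12
@12: depth [4B, align 4] → 16
@16: a [1B, align 1] → 17
@17: mip_level [1B, align 1] → 18
+6 pad (align 8)
@24: b [24B, align 8] → 48
@48: format [2B, align 2] → 50
+6 pad (align 8)
@56: channels [8B, align 8] → 64
@64: d [1B, align 1] → 65
+3 pad (align 4)
@68: g [36B, align 4] → 104
size 104, align 8
data bytes 89, size 104 → padding 15

15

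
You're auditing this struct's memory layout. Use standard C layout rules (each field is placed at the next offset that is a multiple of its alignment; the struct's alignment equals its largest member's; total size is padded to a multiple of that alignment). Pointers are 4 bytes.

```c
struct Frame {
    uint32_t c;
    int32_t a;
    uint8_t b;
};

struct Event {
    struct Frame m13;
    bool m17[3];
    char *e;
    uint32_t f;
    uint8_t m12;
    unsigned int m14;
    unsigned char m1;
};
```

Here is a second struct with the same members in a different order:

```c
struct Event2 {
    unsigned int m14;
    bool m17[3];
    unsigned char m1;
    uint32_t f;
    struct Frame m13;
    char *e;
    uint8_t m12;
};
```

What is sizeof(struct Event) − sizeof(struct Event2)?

Frame: @0: c [4B, align 4] → 4; @4: a [4B, align 4] → 8; @8: b [1B, align 1] → 9; +3 tail pad (align 4); size 12, align 4
@0: m13 [12B, align 4] → 12
@12: m17 [3B, align 1] → 15
+1 pad (align 4)
@16: e [4B, align 4] → 20
@20: f [4B, align 4] → 24
@24: m12 [1B, align 1] → 25
+3 pad (align 4)
@28: m14 [4B, align 4] → 32
@32: m1 [1B, align 1] → 33
+3 tail pad (align 4)
size 36, align 4
— Event2 —
@0: m14 [4B, align 4] → 4
@4: m17 [3B, align 1] → 7
@7: m1 [1B, align 1] → 8
@8: f [4B, align 4] → 12
@12: m13 [12B, align 4] → 24
@24: e [4B, align 4] → 28
@28: m12 [1B, align 1] → 29
+3 tail pad (align 4)
size 32, align 4
36 − 32 = 4

4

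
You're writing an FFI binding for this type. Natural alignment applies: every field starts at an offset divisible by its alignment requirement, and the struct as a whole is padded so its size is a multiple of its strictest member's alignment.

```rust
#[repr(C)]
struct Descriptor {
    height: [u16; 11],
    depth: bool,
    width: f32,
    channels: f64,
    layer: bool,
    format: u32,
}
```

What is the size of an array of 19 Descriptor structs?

0..22  height  (22B, 2-aligned)
22..23  depth  (1B, 1-aligned)
23..24  -- padding (1B)
24..28  width  (4B, 4-aligned)
28..32  -- padding (4B)
32..40  channels  (8B, 8-aligned)
40..41  layer  (1B, 1-aligned)
41..44  -- padding (3B)
44..48  format  (4B, 4-aligned)
sizeof = 48, alignof = 8
array of 19: 19 × 48 = 912

912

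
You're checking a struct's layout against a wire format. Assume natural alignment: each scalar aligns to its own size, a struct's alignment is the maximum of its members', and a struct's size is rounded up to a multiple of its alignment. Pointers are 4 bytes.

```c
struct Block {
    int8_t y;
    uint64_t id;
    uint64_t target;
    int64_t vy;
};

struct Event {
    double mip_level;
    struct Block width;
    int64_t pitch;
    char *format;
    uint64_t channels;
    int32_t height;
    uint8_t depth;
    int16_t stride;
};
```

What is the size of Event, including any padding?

72

Block: 0..1  y  (1B, 1-aligned); 1..8  -- padding (7B); 8..16  id  (8B, 8-aligned); 16..24  target  (8B, 8-aligned); 24..32  vy  (8B, 8-aligned); sizeof = 32, alignof = 8
0..8  mip_level  (8B, 8-aligned)
8..40  width  (32B, 8-aligned)
40..48  pitch  (8B, 8-aligned)
48..52  format  (4B, 4-aligned)
52..56  -- padding (4B)
56..64  channels  (8B, 8-aligned)
64..68  height  (4B, 4-aligned)
68..69  depth  (1B, 1-aligned)
69..70  -- padding (1B)
70..72  stride  (2B, 2-aligned)
sizeof = 72, alignof = 8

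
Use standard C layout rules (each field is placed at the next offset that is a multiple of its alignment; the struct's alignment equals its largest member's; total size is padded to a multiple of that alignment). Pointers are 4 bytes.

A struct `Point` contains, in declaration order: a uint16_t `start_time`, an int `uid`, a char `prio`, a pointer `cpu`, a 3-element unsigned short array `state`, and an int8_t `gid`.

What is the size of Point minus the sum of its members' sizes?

6

0..2  start_time  (2B, 2-aligned)
2..4  -- padding (2B)
4..8  uid  (4B, 4-aligned)
8..9  prio  (1B, 1-aligned)
9..12  -- padding (3B)
12..16  cpu  (4B, 4-aligned)
16..22  state  (6B, 2-aligned)
22..23  gid  (1B, 1-aligned)
23..24  -- tail padding (1B)
sizeof = 24, alignof = 4
data bytes 18, size 24 → padding 6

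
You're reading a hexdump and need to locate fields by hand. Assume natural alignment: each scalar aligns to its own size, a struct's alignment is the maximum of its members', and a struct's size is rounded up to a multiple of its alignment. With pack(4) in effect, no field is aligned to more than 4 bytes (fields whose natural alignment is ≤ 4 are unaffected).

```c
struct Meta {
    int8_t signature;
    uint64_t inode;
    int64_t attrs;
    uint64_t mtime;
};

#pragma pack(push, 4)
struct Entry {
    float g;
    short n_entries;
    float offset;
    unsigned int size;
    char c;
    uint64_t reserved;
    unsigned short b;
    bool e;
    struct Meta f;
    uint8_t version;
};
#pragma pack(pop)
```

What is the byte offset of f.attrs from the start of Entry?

48

Meta: @0: signature [1B, align 1] → 1; +7 pad (align 8); @8: inode [8B, align 8] → 16; @16: attrs [8B, align 8] → 24; @24: mtime [8B, align 8] → 32; size 32, align 8
@0: g [4B, align 4] → 4
@4: n_entries [2B, align 2] → 6
+2 pad (align 4)
@8: offset [4B, align 4] → 12
@12: size [4B, align 4] → 16
@16: c [1B, align 1] → 17
+3 pad (align 4)
@20: reserved [8B, align 4] → 28
@28: b [2B, align 2] → 30
@30: e [1B, align 1] → 31
+1 pad (align 4)
@32: f [32B, align 4] → 64
within Meta: attrs at 16
32 + 16 = 48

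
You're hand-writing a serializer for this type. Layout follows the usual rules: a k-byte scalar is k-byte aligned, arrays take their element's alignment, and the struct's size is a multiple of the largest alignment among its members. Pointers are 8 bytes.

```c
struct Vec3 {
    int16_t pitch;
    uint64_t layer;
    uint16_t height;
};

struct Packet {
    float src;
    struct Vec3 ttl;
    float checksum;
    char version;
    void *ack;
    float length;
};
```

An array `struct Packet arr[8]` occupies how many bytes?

Vec3: 0..2  pitch  (2B, 2-aligned); 2..8  -- padding (6B); 8..16  layer  (8B, 8-aligned); 16..18  height  (2B, 2-aligned); 18..24  -- tail padding (6B); sizeof = 24, alignof = 8
0..4  src  (4B, 4-aligned)
4..8  -- padding (4B)
8..32  ttl  (24B, 8-aligned)
32..36  checksum  (4B, 4-aligned)
36..37  version  (1B, 1-aligned)
37..40  -- padding (3B)
40..48  ack  (8B, 8-aligned)
48..52  length  (4B, 4-aligned)
52..56  -- tail padding (4B)
sizeof = 56, alignof = 8
array of 8: 8 × 56 = 448

448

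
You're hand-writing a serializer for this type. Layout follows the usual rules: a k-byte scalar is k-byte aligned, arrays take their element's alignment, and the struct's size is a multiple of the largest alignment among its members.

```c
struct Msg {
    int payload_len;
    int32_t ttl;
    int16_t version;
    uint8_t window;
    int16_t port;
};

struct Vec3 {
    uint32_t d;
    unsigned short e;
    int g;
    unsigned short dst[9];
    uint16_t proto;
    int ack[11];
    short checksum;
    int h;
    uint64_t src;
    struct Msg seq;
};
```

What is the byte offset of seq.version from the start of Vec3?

Msg: payload_len at 0 (size 4, align 4) → ends 4; ttl at 4 (size 4, align 4) → ends 8; version at 8 (size 2, align 2) → ends 10; window at 10 (size 1, align 1) → ends 11; pad 1 to align 2 for port; port at 12 (size 2, align 2) → ends 14; tail pad 2 to reach multiple of 4; total 16 bytes, alignment 4
d at 0 (size 4, align 4) → ends 4
e at 4 (size 2, align 2) → ends 6
pad 2 to align 4 for g
g at 8 (size 4, align 4) → ends 12
dst at 12 (size 18, align 2) → ends 30
proto at 30 (size 2, align 2) → ends 32
ack at 32 (size 44, align 4) → ends 76
checksum at 76 (size 2, align 2) → ends 78
pad 2 to align 4 for h
h at 80 (size 4, align 4) → ends 84
pad 4 to align 8 for src
src at 88 (size 8, align 8) → ends 96
seq at 96 (size 16, align 4) → ends 112
within Msg: version at 8
96 + 8 = 104

104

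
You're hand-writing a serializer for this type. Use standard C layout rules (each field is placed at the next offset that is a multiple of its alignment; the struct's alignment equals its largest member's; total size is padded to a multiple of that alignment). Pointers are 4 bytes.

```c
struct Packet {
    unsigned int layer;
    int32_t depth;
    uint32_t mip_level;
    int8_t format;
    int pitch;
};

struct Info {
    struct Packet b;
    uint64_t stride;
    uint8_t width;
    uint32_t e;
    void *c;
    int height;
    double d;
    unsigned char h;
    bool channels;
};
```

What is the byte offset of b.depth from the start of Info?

Packet: layer at 0 (size 4, align 4) → ends 4; depth at 4 (size 4, align 4) → ends 8; mip_level at 8 (size 4, align 4) → ends 12; format at 12 (size 1, align 1) → ends 13; pad 3 to align 4 for pitch; pitch at 16 (size 4, align 4) → ends 20; total 20 bytes, alignment 4
b at 0 (size 20, align 4) → ends 20
within Packet: depth at 4
0 + 4 = 4

4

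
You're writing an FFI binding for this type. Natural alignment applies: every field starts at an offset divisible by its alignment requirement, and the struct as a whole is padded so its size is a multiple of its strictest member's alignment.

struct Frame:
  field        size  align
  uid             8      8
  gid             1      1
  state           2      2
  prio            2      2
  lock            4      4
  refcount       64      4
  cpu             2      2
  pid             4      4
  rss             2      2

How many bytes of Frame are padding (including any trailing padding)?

7

uid at 0 (size 8, align 8) → ends 8
gid at 8 (size 1, align 1) → ends 9
pad 1 to align 2 for state
state at 10 (size 2, align 2) → ends 12
prio at 12 (size 2, align 2) → ends 14
pad 2 to align 4 for lock
lock at 16 (size 4, align 4) → ends 20
refcount at 20 (size 64, align 4) → ends 84
cpu at 84 (size 2, align 2) → ends 86
pad 2 to align 4 for pid
pid at 88 (size 4, align 4) → ends 92
rss at 92 (size 2, align 2) → ends 94
tail pad 2 to reach multiple of 8
total 96 bytes, alignment 8
data bytes 89, size 96 → padding 7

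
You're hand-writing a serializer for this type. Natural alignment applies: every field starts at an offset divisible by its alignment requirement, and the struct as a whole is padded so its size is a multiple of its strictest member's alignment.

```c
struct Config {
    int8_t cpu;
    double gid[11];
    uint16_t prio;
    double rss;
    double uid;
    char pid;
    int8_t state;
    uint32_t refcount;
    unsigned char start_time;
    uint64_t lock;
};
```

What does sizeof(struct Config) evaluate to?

0..1  cpu  (1B, 1-aligned)
1..8  -- padding (7B)
8..96  gid  (88B, 8-aligned)
96..98  prio  (2B, 2-aligned)
98..104  -- padding (6B)
104..112  rss  (8B, 8-aligned)
112..120  uid  (8B, 8-aligned)
120..121  pid  (1B, 1-aligned)
121..122  state  (1B, 1-aligned)
122..124  -- padding (2B)
124..128  refcount  (4B, 4-aligned)
128..129  start_time  (1B, 1-aligned)
129..136  -- padding (7B)
136..144  lock  (8B, 8-aligned)
sizeof = 144, alignof = 8

144 bytes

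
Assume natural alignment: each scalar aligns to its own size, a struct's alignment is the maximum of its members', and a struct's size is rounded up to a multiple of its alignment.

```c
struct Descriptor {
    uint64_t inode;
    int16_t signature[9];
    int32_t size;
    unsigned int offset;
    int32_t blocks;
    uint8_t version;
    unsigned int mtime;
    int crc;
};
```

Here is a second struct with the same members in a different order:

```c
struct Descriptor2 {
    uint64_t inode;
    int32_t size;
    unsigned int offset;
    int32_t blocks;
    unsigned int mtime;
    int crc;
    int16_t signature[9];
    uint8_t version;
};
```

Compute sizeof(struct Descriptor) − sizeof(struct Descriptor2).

8

inode at 0 (size 8, align 8) → ends 8
signature at 8 (size 18, align 2) → ends 26
pad 2 to align 4 for size
size at 28 (size 4, align 4) → ends 32
offset at 32 (size 4, align 4) → ends 36
blocks at 36 (size 4, align 4) → ends 40
version at 40 (size 1, align 1) → ends 41
pad 3 to align 4 for mtime
mtime at 44 (size 4, align 4) → ends 48
crc at 48 (size 4, align 4) → ends 52
tail pad 4 to reach multiple of 8
total 56 bytes, alignment 8
— Descriptor2 —
inode at 0 (size 8, align 8) → ends 8
size at 8 (size 4, align 4) → ends 12
offset at 12 (size 4, align 4) → ends 16
blocks at 16 (size 4, align 4) → ends 20
mtime at 20 (size 4, align 4) → ends 24
crc at 24 (size 4, align 4) → ends 28
signature at 28 (size 18, align 2) → ends 46
version at 46 (size 1, align 1) → ends 47
tail pad 1 to reach multiple of 8
total 48 bytes, alignment 8
56 − 48 = 8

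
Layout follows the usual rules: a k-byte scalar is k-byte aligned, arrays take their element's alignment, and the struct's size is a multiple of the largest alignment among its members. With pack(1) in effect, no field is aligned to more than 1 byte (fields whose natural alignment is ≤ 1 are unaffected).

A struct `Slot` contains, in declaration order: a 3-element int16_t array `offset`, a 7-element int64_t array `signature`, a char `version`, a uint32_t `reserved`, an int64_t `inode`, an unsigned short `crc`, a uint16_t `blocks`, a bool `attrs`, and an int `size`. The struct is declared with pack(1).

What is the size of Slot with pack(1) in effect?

offset at 0 (size 6, align 1) → ends 6
signature at 6 (size 56, align 1) → ends 62
version at 62 (size 1, align 1) → ends 63
reserved at 63 (size 4, align 1) → ends 67
inode at 67 (size 8, align 1) → ends 75
crc at 75 (size 2, align 1) → ends 77
blocks at 77 (size 2, align 1) → ends 79
attrs at 79 (size 1, align 1) → ends 80
size at 80 (size 4, align 1) → ends 84
total 84 bytes, alignment 1

84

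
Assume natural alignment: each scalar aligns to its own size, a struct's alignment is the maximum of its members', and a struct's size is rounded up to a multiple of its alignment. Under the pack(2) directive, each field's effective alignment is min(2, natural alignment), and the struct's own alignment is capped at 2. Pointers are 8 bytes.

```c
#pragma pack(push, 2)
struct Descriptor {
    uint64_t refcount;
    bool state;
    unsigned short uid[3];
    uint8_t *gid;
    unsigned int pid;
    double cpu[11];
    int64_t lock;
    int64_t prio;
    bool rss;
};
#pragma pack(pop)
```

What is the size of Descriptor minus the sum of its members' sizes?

2

refcount at 0 (size 8, align 2) → ends 8
state at 8 (size 1, align 1) → ends 9
pad 1 to align 2 for uid
uid at 10 (size 6, align 2) → ends 16
gid at 16 (size 8, align 2) → ends 24
pid at 24 (size 4, align 2) → ends 28
cpu at 28 (size 88, align 2) → ends 116
lock at 116 (size 8, align 2) → ends 124
prio at 124 (size 8, align 2) → ends 132
rss at 132 (size 1, align 1) → ends 133
tail pad 1 to reach multiple of 2
total 134 bytes, alignment 2
data bytes 132, size 134 → padding 2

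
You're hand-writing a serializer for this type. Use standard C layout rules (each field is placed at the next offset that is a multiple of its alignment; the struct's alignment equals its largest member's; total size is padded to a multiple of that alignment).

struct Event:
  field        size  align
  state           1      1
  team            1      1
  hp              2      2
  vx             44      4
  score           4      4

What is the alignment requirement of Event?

member alignments: state=1, team=1, hp=2, vx=4, score=4
max = 4

4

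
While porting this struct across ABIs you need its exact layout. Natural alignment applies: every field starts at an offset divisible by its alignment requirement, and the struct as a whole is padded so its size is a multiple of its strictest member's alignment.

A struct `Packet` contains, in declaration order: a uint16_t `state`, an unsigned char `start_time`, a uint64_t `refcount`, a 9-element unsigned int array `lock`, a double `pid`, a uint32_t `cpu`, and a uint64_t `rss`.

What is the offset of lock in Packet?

@0: state [2B, align 2] → 2
@2: start_time [1B, align 1] → 3
+5 pad (align 8)
@8: refcount [8B, align 8] → 16
@16: lock [36B, align 4] → 52

16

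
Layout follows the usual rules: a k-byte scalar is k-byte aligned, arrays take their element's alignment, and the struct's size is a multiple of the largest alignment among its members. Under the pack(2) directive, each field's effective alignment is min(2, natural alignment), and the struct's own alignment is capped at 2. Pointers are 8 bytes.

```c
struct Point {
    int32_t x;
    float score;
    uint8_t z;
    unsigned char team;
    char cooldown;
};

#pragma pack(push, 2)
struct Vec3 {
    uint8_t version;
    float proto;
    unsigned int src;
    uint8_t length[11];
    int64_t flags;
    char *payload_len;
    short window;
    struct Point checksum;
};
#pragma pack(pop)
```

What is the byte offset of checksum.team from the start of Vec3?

Point: 0..4  x  (4B, 4-aligned); 4..8  score  (4B, 4-aligned); 8..9  z  (1B, 1-aligned); 9..10  team  (1B, 1-aligned); 10..11  cooldown  (1B, 1-aligned); 11..12  -- tail padding (1B); sizeof = 12, alignof = 4
0..1  version  (1B, 1-aligned)
1..2  -- padding (1B)
2..6  proto  (4B, 2-aligned)
6..10  src  (4B, 2-aligned)
10..21  length  (11B, 1-aligned)
21..22  -- padding (1B)
22..30  flags  (8B, 2-aligned)
30..38  payload_len  (8B, 2-aligned)
38..40  window  (2B, 2-aligned)
40..52  checksum  (12B, 2-aligned)
within Point: team at 9
40 + 9 = 49

49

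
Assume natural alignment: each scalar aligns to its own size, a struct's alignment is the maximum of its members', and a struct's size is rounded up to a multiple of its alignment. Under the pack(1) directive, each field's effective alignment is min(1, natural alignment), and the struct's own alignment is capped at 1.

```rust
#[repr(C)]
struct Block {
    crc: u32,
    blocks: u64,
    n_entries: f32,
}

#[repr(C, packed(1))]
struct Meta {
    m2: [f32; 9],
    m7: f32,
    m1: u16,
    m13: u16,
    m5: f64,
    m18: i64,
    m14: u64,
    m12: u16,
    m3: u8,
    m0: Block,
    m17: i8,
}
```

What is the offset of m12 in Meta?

Block: crc at 0 (size 4, align 4) → ends 4; pad 4 to align 8 for blocks; blocks at 8 (size 8, align 8) → ends 16; n_entries at 16 (size 4, align 4) → ends 20; tail pad 4 to reach multiple of 8; total 24 bytes, alignment 8
m2 at 0 (size 36, align 1) → ends 36
m7 at 36 (size 4, align 1) → ends 40
m1 at 40 (size 2, align 1) → ends 42
m13 at 42 (size 2, align 1) → ends 44
m5 at 44 (size 8, align 1) → ends 52
m18 at 52 (size 8, align 1) → ends 60
m14 at 60 (size 8, align 1) → ends 68
m12 at 68 (size 2, align 1) → ends 70

68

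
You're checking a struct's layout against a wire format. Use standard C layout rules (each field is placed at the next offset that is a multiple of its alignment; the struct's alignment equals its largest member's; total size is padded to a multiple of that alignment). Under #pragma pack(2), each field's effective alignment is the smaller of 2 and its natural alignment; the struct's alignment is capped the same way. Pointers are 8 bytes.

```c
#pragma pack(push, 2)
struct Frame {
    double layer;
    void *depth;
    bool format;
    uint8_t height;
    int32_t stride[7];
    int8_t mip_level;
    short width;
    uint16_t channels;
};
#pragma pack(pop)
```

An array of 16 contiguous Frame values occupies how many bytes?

0..8  layer  (8B, 2-aligned)
8..16  depth  (8B, 2-aligned)
16..17  format  (1B, 1-aligned)
17..18  height  (1B, 1-aligned)
18..46  stride  (28B, 2-aligned)
46..47  mip_level  (1B, 1-aligned)
47..48  -- padding (1B)
48..50  width  (2B, 2-aligned)
50..52  channels  (2B, 2-aligned)
sizeof = 52, alignof = 2
array of 16: 16 × 52 = 832

832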